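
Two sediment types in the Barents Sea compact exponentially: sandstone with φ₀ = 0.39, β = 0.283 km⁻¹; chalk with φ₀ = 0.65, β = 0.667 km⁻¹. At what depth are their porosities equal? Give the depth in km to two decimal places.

1.33 km

Set φ₀ₐ e^(−βₐz) = φ₀ᵦ e^(−βᵦz) ⇒ ln(φ₀ₐ/φ₀ᵦ) = (βₐ − βᵦ)·z
z = ln(0.39/0.65) / (0.283 − 0.667) = -0.5108 / -0.384 = 1.330 km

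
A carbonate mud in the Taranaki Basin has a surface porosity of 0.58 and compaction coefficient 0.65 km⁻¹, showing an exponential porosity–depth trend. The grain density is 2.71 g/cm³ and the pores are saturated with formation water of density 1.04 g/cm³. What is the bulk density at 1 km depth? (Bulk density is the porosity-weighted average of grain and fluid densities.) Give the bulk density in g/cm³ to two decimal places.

2.20 g/cm³

Porosity at depth: phi = 0.58·exp(−0.65×1) = 0.58×0.5220 = 0.3028
Bulk density: ρ_b = (1−phi)ρ_g + phi·ρ_f = 0.6972×2.71 + 0.3028×1.04
       = 1.889 + 0.315 = 2.204 g/cm³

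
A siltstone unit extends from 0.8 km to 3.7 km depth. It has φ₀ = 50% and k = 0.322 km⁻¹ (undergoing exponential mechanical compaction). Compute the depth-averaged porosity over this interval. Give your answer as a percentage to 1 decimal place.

25.1%

⟨φ⟩ = (1/(z₂−z₁)) ∫ φ₀ e^(−kz) dz = φ₀·(e^(−k·z₁) − e^(−k·z₂)) / (k·(z₂−z₁))
e^(−0.322×0.8) = 0.7729; e^(−0.322×3.7) = 0.3038
⟨φ⟩ = 0.5 × (0.7729 − 0.3038) / (0.322 × 2.9) = 0.5 × 0.5024 = 0.2512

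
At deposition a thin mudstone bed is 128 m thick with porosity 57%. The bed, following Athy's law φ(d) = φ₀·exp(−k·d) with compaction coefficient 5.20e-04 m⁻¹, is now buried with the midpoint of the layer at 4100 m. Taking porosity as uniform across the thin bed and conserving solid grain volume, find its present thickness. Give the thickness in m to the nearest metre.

59 m

Working in km (1 km = 1000 m; k in km⁻¹ = k in m⁻¹ × 1000):
Porosity at 4.1 km: φ = 0.57·exp(−0.52×4.1) = 0.0676
Solid-volume conservation: h(1−φ) = h₀(1−φ₀) ⇒ h = h₀·(1−φ₀)/(1−φ)
h = 0.128 × (1 − 0.57)/(1 − 0.0676) = 0.128 × 0.4612 = 0.0590 km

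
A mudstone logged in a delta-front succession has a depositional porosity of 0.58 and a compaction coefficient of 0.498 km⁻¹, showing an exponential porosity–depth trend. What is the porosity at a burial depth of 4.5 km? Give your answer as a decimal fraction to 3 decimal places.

0.062

n = n₀·exp(−c·d) = 0.58 × exp(−0.498 × 4.5) = 0.58 × exp(−2.241)
  = 0.58 × 0.1064 = 0.0617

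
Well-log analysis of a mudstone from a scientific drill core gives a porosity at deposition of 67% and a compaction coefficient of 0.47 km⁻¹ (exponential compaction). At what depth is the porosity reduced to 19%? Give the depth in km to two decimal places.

Invert Athy's law: z = ln(φ₀/φ) / c
z = ln(0.67/0.19) / 0.47 = ln(3.526) / 0.47 = 1.2603 / 0.47 = 2.681 km

2.68 km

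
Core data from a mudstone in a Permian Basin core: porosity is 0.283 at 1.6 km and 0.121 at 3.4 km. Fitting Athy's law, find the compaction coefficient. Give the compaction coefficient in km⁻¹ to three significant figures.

Athy: phi(Z) = phi₀ e^(−βZ) ⇒ phi₁/phi₂ = e^{β(Z₂−Z₁)} ⇒ β = ln(phi₁/phi₂)/(Z₂−Z₁)
β = ln(0.283/0.121) / (3.4 − 1.6) = ln(2.339) / 1.8 = 0.8497 / 1.8 = 0.472 km⁻¹

0.472 km⁻¹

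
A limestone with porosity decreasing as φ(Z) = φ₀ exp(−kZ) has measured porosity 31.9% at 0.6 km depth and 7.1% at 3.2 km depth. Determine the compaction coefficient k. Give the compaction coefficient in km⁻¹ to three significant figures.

Athy: φ(Z) = φ₀ e^(−kZ) ⇒ φ₁/φ₂ = e^{k(Z₂−Z₁)} ⇒ k = ln(φ₁/φ₂)/(Z₂−Z₁)
k = ln(0.319/0.071) / (3.2 − 0.6) = ln(4.493) / 2.6 = 1.5025 / 2.6 = 0.5779 km⁻¹

0.578 km⁻¹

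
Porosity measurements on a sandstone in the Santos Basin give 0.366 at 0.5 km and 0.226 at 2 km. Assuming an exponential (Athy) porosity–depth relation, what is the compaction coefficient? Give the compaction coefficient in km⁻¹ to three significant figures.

0.321 km⁻¹

Athy: n(z) = n₀ e^(−cz) ⇒ n₁/n₂ = e^{c(z₂−z₁)} ⇒ c = ln(n₁/n₂)/(z₂−z₁)
c = ln(0.366/0.226) / (2 − 0.5) = ln(1.619) / 1.5 = 0.4821 / 1.5 = 0.3214 km⁻¹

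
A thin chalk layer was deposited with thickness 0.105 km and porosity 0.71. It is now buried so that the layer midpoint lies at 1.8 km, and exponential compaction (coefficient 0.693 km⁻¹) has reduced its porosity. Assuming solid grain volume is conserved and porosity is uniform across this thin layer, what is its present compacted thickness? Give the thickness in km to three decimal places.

0.038 km

Porosity at 1.8 km: φ = 0.71·exp(−0.693×1.8) = 0.2039
Solid-volume conservation: h(1−φ) = h₀(1−φ₀) ⇒ h = h₀·(1−φ₀)/(1−φ)
h = 0.105 × (1 − 0.71)/(1 − 0.2039) = 0.105 × 0.3643 = 0.0383 km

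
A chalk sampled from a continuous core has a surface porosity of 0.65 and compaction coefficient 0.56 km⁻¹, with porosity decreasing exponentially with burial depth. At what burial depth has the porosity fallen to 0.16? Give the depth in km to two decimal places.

Invert Athy's law: Z = ln(n₀/n) / k
Z = ln(0.65/0.16) / 0.56 = ln(4.062) / 0.56 = 1.4018 / 0.56 = 2.503 km

2.50 km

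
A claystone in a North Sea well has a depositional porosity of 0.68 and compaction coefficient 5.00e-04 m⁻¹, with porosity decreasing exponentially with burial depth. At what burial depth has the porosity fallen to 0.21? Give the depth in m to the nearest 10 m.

2350 m

Working in km (1 km = 1000 m; k in km⁻¹ = k in m⁻¹ × 1000):
Invert Athy's law: z = ln(φ₀/φ) / k
z = ln(0.68/0.21) / 0.5 = ln(3.238) / 0.5 = 1.1750 / 0.5 = 2.350 km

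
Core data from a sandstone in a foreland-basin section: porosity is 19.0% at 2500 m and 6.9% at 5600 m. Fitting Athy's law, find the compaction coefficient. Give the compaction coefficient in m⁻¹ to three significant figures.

0.000327 m⁻¹

Working in km (1 km = 1000 m; k in km⁻¹ = k in m⁻¹ × 1000):
Athy: phi(d) = phi₀ e^(−kd) ⇒ phi₁/phi₂ = e^{k(d₂−d₁)} ⇒ k = ln(phi₁/phi₂)/(d₂−d₁)
k = ln(0.19/0.069) / (5.6 − 2.5) = ln(2.754) / 3.1 = 1.0129 / 3.1 = 0.3267 km⁻¹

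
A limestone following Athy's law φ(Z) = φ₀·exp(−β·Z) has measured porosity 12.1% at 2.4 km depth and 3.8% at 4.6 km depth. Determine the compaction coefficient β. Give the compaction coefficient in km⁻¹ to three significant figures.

Athy: φ(Z) = φ₀ e^(−βZ) ⇒ φ₁/φ₂ = e^{β(Z₂−Z₁)} ⇒ β = ln(φ₁/φ₂)/(Z₂−Z₁)
β = ln(0.121/0.038) / (4.6 − 2.4) = ln(3.184) / 2.2 = 1.1582 / 2.2 = 0.5265 km⁻¹

0.526 km⁻¹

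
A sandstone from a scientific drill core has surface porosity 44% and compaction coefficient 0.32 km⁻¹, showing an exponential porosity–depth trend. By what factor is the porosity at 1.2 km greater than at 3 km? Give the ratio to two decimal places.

1.78

φ(d₁)/φ(d₂) = e^(−c·d₁)/e^(−c·d₂) = e^{c(d₂−d₁)}
= exp(0.32 × 1.8) = exp(0.576) = 1.7789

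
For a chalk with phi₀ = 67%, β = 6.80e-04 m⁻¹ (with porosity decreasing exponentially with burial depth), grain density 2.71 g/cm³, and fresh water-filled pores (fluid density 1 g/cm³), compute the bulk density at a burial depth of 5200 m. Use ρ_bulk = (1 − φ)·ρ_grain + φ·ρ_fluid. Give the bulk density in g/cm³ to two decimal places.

Working in km (1 km = 1000 m; β in km⁻¹ = β in m⁻¹ × 1000):
Porosity at depth: phi = 0.67·exp(−0.68×5.2) = 0.67×0.0291 = 0.0195
Bulk density: ρ_b = (1−phi)ρ_g + phi·ρ_f = 0.9805×2.71 + 0.0195×1
       = 2.657 + 0.020 = 2.677 g/cm³

2.68 g/cm³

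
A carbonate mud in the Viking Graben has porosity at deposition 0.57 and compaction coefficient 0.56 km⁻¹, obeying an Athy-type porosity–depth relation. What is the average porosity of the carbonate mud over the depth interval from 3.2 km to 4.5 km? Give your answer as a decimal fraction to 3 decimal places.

⟨phi⟩ = (1/(d₂−d₁)) ∫ phi₀ e^(−cd) dd = phi₀·(e^(−c·d₁) − e^(−c·d₂)) / (c·(d₂−d₁))
e^(−0.56×3.2) = 0.1666; e^(−0.56×4.5) = 0.0805
⟨phi⟩ = 0.57 × (0.1666 − 0.0805) / (0.56 × 1.3) = 0.57 × 0.1184 = 0.0675

0.067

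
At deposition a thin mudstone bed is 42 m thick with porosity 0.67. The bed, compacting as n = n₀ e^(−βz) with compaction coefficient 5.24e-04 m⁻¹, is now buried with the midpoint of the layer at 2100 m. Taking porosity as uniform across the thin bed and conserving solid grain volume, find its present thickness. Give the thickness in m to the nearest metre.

Working in km (1 km = 1000 m; β in km⁻¹ = β in m⁻¹ × 1000):
Porosity at 2.1 km: n = 0.67·exp(−0.524×2.1) = 0.2229
Solid-volume conservation: h(1−n) = h₀(1−n₀) ⇒ h = h₀·(1−n₀)/(1−n)
h = 0.042 × (1 − 0.67)/(1 − 0.2229) = 0.042 × 0.4247 = 0.0178 km

18 m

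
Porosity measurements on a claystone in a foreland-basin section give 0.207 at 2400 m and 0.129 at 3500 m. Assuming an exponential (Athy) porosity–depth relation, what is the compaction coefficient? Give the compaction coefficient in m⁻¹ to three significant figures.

Working in km (1 km = 1000 m; c in km⁻¹ = c in m⁻¹ × 1000):
Athy: n(z) = n₀ e^(−cz) ⇒ n₁/n₂ = e^{c(z₂−z₁)} ⇒ c = ln(n₁/n₂)/(z₂−z₁)
c = ln(0.207/0.129) / (3.5 − 2.4) = ln(1.605) / 1.1 = 0.4729 / 1.1 = 0.4299 km⁻¹

0.000430 m⁻¹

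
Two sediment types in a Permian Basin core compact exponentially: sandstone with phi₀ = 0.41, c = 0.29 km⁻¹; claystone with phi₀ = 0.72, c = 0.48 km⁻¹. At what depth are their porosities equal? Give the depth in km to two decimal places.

Set phi₀ₐ e^(−cₐZ) = phi₀ᵦ e^(−cᵦZ) ⇒ ln(phi₀ₐ/phi₀ᵦ) = (cₐ − cᵦ)·Z
Z = ln(0.41/0.72) / (0.29 − 0.48) = -0.5631 / -0.19 = 2.964 km

2.96 km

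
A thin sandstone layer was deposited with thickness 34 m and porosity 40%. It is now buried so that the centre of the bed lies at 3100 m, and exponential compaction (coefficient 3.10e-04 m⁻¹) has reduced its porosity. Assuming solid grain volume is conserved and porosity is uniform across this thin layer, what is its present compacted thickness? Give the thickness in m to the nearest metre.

Working in km (1 km = 1000 m; β in km⁻¹ = β in m⁻¹ × 1000):
Porosity at 3.1 km: n = 0.4·exp(−0.31×3.1) = 0.1530
Solid-volume conservation: h(1−n) = h₀(1−n₀) ⇒ h = h₀·(1−n₀)/(1−n)
h = 0.034 × (1 − 0.4)/(1 − 0.1530) = 0.034 × 0.7084 = 0.0241 km

24 m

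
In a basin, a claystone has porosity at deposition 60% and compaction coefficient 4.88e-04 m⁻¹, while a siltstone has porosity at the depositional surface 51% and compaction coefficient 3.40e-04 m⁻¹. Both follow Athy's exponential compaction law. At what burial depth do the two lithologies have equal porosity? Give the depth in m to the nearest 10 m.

1100 m

Working in km (1 km = 1000 m; c in km⁻¹ = c in m⁻¹ × 1000):
Set φ₀ₐ e^(−cₐd) = φ₀ᵦ e^(−cᵦd) ⇒ ln(φ₀ₐ/φ₀ᵦ) = (cₐ − cᵦ)·d
d = ln(0.6/0.51) / (0.488 − 0.34) = 0.1625 / 0.148 = 1.098 km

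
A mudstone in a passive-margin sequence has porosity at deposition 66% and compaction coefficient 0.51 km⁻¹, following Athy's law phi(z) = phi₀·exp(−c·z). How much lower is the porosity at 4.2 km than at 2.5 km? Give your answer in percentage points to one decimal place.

phi(2.5) = 0.66·e^(−0.51×2.5) = 0.1844
phi(4.2) = 0.66·e^(−0.51×4.2) = 0.0775
Δphi = 0.1844 − 0.0775 = 0.1069

10.7 percentage points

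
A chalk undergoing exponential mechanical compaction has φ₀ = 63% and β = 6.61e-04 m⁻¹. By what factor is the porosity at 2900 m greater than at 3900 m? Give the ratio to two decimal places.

1.94

Working in km (1 km = 1000 m; β in km⁻¹ = β in m⁻¹ × 1000):
φ(Z₁)/φ(Z₂) = e^(−β·Z₁)/e^(−β·Z₂) = e^{β(Z₂−Z₁)}
= exp(0.661 × 1) = exp(0.661) = 1.9367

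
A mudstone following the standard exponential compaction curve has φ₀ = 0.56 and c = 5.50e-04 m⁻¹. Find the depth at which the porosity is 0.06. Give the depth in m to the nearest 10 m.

Working in km (1 km = 1000 m; c in km⁻¹ = c in m⁻¹ × 1000):
Invert Athy's law: d = ln(φ₀/φ) / c
d = ln(0.56/0.06) / 0.55 = ln(9.333) / 0.55 = 2.2336 / 0.55 = 4.061 km

4060 m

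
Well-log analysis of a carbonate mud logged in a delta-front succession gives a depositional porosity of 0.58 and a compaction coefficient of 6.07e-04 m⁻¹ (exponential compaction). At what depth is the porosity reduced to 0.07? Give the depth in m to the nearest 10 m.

Working in km (1 km = 1000 m; c in km⁻¹ = c in m⁻¹ × 1000):
Invert Athy's law: z = ln(φ₀/φ) / c
z = ln(0.58/0.07) / 0.607 = ln(8.286) / 0.607 = 2.1145 / 0.607 = 3.484 km

3480 m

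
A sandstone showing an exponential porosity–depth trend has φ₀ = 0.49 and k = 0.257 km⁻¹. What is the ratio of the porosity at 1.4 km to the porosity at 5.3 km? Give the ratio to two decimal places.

φ(Z₁)/φ(Z₂) = e^(−k·Z₁)/e^(−k·Z₂) = e^{k(Z₂−Z₁)}
= exp(0.257 × 3.9) = exp(1.002) = 2.7245

2.72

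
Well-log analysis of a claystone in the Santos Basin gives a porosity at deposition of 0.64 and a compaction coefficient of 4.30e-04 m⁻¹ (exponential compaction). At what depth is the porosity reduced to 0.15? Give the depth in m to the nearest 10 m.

Working in km (1 km = 1000 m; β in km⁻¹ = β in m⁻¹ × 1000):
Invert Athy's law: Z = ln(n₀/n) / β
Z = ln(0.64/0.15) / 0.43 = ln(4.267) / 0.43 = 1.4508 / 0.43 = 3.374 km

3370 m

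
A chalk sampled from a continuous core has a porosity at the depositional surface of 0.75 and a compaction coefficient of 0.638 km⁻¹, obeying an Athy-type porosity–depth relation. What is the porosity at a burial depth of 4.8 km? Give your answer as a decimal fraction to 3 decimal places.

φ = φ₀·exp(−c·d) = 0.75 × exp(−0.638 × 4.8) = 0.75 × exp(−3.062)
  = 0.75 × 0.0468 = 0.0351

0.035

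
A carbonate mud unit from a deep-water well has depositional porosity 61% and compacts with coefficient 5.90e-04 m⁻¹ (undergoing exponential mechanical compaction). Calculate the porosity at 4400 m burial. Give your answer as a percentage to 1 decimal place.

Working in km (1 km = 1000 m; k in km⁻¹ = k in m⁻¹ × 1000):
φ = φ₀·exp(−k·d) = 0.61 × exp(−0.59 × 4.4) = 0.61 × exp(−2.596)
  = 0.61 × 0.0746 = 0.0455

4.5%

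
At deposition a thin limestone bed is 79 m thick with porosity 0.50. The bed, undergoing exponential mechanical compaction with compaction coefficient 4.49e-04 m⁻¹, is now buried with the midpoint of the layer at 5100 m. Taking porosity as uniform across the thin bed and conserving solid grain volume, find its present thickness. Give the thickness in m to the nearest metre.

42 m

Working in km (1 km = 1000 m; k in km⁻¹ = k in m⁻¹ × 1000):
Porosity at 5.1 km: φ = 0.5·exp(−0.449×5.1) = 0.0506
Solid-volume conservation: h(1−φ) = h₀(1−φ₀) ⇒ h = h₀·(1−φ₀)/(1−φ)
h = 0.079 × (1 − 0.5)/(1 − 0.0506) = 0.079 × 0.5267 = 0.0416 km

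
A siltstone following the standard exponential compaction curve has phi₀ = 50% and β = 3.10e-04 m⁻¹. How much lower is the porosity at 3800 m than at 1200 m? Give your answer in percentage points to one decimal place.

Working in km (1 km = 1000 m; β in km⁻¹ = β in m⁻¹ × 1000):
phi(1.2) = 0.5·e^(−0.31×1.2) = 0.3447
phi(3.8) = 0.5·e^(−0.31×3.8) = 0.1539
Δphi = 0.3447 − 0.1539 = 0.1907

19.1 percentage points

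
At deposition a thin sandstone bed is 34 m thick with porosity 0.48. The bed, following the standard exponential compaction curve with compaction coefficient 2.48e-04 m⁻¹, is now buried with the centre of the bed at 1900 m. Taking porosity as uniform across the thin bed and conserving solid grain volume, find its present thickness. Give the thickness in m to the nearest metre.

Working in km (1 km = 1000 m; β in km⁻¹ = β in m⁻¹ × 1000):
Porosity at 1.9 km: n = 0.48·exp(−0.248×1.9) = 0.2996
Solid-volume conservation: h(1−n) = h₀(1−n₀) ⇒ h = h₀·(1−n₀)/(1−n)
h = 0.034 × (1 − 0.48)/(1 − 0.2996) = 0.034 × 0.7425 = 0.0252 km

25 m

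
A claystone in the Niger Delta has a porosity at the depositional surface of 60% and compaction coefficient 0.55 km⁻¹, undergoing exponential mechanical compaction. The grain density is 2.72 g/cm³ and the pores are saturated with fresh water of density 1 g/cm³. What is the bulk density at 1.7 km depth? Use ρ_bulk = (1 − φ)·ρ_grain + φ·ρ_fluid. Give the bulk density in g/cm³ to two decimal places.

Porosity at depth: phi = 0.6·exp(−0.55×1.7) = 0.6×0.3926 = 0.2356
Bulk density: ρ_b = (1−phi)ρ_g + phi·ρ_f = 0.7644×2.72 + 0.2356×1
       = 2.079 + 0.236 = 2.315 g/cm³

2.31 g/cm³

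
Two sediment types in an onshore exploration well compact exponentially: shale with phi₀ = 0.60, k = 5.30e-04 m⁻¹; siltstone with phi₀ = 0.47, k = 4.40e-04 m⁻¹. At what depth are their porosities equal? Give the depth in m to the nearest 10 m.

2710 m

Working in km (1 km = 1000 m; k in km⁻¹ = k in m⁻¹ × 1000):
Set phi₀ₐ e^(−kₐd) = phi₀ᵦ e^(−kᵦd) ⇒ ln(phi₀ₐ/phi₀ᵦ) = (kₐ − kᵦ)·d
d = ln(0.6/0.47) / (0.53 − 0.44) = 0.2442 / 0.09 = 2.713 km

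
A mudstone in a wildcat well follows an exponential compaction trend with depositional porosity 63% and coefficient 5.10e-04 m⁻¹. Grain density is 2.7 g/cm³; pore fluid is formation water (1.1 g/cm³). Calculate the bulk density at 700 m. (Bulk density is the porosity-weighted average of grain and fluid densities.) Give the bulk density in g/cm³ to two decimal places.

1.99 g/cm³

Working in km (1 km = 1000 m; β in km⁻¹ = β in m⁻¹ × 1000):
Porosity at depth: φ = 0.63·exp(−0.51×0.7) = 0.63×0.6998 = 0.4409
Bulk density: ρ_b = (1−φ)ρ_g + φ·ρ_f = 0.5591×2.7 + 0.4409×1.1
       = 1.510 + 0.485 = 1.995 g/cm³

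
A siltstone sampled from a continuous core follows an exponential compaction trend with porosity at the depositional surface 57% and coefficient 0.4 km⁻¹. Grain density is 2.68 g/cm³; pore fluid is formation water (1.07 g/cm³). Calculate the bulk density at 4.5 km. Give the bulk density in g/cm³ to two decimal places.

2.53 g/cm³

Porosity at depth: φ = 0.57·exp(−0.4×4.5) = 0.57×0.1653 = 0.0942
Bulk density: ρ_b = (1−φ)ρ_g + φ·ρ_f = 0.9058×2.68 + 0.0942×1.07
       = 2.427 + 0.101 = 2.528 g/cm³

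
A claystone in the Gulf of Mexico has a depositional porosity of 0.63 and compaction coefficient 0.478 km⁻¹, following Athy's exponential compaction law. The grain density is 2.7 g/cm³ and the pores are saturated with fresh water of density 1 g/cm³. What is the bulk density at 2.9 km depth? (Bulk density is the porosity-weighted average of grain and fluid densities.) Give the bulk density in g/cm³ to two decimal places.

2.43 g/cm³

Porosity at depth: n = 0.63·exp(−0.478×2.9) = 0.63×0.2500 = 0.1575
Bulk density: ρ_b = (1−n)ρ_g + n·ρ_f = 0.8425×2.7 + 0.1575×1
       = 2.275 + 0.158 = 2.432 g/cm³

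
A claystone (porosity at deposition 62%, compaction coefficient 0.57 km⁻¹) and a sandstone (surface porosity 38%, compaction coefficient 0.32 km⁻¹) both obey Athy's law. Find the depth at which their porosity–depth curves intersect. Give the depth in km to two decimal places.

Set n₀ₐ e^(−βₐd) = n₀ᵦ e^(−βᵦd) ⇒ ln(n₀ₐ/n₀ᵦ) = (βₐ − βᵦ)·d
d = ln(0.62/0.38) / (0.57 − 0.32) = 0.4895 / 0.25 = 1.958 km

1.96 km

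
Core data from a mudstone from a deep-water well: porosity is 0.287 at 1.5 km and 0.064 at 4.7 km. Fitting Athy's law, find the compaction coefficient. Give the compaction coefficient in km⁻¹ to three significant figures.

Athy: phi(d) = phi₀ e^(−kd) ⇒ phi₁/phi₂ = e^{k(d₂−d₁)} ⇒ k = ln(phi₁/phi₂)/(d₂−d₁)
k = ln(0.287/0.064) / (4.7 − 1.5) = ln(4.484) / 3.2 = 1.5006 / 3.2 = 0.4689 km⁻¹

0.469 km⁻¹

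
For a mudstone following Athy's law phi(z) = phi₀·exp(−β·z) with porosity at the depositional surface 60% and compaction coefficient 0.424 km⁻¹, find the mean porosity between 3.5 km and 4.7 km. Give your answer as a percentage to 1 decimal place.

⟨phi⟩ = (1/(z₂−z₁)) ∫ phi₀ e^(−βz) dz = phi₀·(e^(−β·z₁) − e^(−β·z₂)) / (β·(z₂−z₁))
e^(−0.424×3.5) = 0.2267; e^(−0.424×4.7) = 0.1363
⟨phi⟩ = 0.6 × (0.2267 − 0.1363) / (0.424 × 1.2) = 0.6 × 0.1777 = 0.1066

10.7%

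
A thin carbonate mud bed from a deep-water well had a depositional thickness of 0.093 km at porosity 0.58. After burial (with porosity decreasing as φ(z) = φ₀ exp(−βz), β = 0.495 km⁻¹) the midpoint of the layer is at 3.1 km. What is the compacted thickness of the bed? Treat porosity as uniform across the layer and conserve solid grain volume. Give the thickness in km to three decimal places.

0.045 km

Porosity at 3.1 km: φ = 0.58·exp(−0.495×3.1) = 0.1250
Solid-volume conservation: h(1−φ) = h₀(1−φ₀) ⇒ h = h₀·(1−φ₀)/(1−φ)
h = 0.093 × (1 − 0.58)/(1 − 0.1250) = 0.093 × 0.4800 = 0.0446 km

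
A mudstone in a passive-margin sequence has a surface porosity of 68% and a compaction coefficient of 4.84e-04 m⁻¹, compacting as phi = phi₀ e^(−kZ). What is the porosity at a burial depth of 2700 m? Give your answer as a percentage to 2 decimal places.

18.41%

Working in km (1 km = 1000 m; k in km⁻¹ = k in m⁻¹ × 1000):
phi = phi₀·exp(−k·Z) = 0.68 × exp(−0.484 × 2.7) = 0.68 × exp(−1.307)
  = 0.68 × 0.2707 = 0.1841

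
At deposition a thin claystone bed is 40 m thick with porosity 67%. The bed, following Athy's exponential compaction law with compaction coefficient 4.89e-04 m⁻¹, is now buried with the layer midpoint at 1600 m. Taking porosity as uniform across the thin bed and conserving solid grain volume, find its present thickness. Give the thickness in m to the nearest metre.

19 m

Working in km (1 km = 1000 m; β in km⁻¹ = β in m⁻¹ × 1000):
Porosity at 1.6 km: phi = 0.67·exp(−0.489×1.6) = 0.3064
Solid-volume conservation: h(1−phi) = h₀(1−phi₀) ⇒ h = h₀·(1−phi₀)/(1−phi)
h = 0.04 × (1 − 0.67)/(1 − 0.3064) = 0.04 × 0.4758 = 0.0190 km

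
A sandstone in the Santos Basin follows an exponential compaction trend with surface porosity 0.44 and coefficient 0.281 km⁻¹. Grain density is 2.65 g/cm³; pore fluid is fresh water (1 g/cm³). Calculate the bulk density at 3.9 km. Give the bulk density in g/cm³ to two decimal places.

Porosity at depth: phi = 0.44·exp(−0.281×3.9) = 0.44×0.3342 = 0.1471
Bulk density: ρ_b = (1−phi)ρ_g + phi·ρ_f = 0.8529×2.65 + 0.1471×1
       = 2.260 + 0.147 = 2.407 g/cm³

2.41 g/cm³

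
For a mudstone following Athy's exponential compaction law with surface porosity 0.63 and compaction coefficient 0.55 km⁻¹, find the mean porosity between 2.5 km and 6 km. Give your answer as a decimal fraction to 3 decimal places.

0.071

⟨φ⟩ = (1/(Z₂−Z₁)) ∫ φ₀ e^(−βZ) dZ = φ₀·(e^(−β·Z₁) − e^(−β·Z₂)) / (β·(Z₂−Z₁))
e^(−0.55×2.5) = 0.2528; e^(−0.55×6) = 0.0369
⟨φ⟩ = 0.63 × (0.2528 − 0.0369) / (0.55 × 3.5) = 0.63 × 0.1122 = 0.0707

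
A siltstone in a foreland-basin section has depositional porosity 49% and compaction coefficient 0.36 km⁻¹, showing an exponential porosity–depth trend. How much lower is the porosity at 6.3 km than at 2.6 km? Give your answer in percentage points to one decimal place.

14.1 percentage points

φ(2.6) = 0.49·e^(−0.36×2.6) = 0.1922
φ(6.3) = 0.49·e^(−0.36×6.3) = 0.0507
Δφ = 0.1922 − 0.0507 = 0.1415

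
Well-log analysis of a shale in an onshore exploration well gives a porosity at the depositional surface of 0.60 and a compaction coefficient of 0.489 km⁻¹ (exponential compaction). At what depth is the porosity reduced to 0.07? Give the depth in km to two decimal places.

4.39 km

Invert Athy's law: d = ln(φ₀/φ) / k
d = ln(0.6/0.07) / 0.489 = ln(8.571) / 0.489 = 2.1484 / 0.489 = 4.394 km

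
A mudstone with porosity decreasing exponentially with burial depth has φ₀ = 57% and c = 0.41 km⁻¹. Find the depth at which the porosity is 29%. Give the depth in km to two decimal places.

Invert Athy's law: z = ln(φ₀/φ) / c
z = ln(0.57/0.29) / 0.41 = ln(1.966) / 0.41 = 0.6758 / 0.41 = 1.648 km

1.65 km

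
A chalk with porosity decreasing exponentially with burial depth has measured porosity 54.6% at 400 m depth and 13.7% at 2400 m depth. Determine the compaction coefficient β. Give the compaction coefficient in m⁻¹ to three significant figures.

Working in km (1 km = 1000 m; β in km⁻¹ = β in m⁻¹ × 1000):
Athy: n(Z) = n₀ e^(−βZ) ⇒ n₁/n₂ = e^{β(Z₂−Z₁)} ⇒ β = ln(n₁/n₂)/(Z₂−Z₁)
β = ln(0.546/0.137) / (2.4 − 0.4) = ln(3.985) / 2 = 1.3826 / 2 = 0.6913 km⁻¹

0.000691 m⁻¹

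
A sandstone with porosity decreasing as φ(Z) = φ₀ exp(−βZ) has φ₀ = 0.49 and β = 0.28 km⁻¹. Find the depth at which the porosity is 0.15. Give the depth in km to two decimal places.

Invert Athy's law: Z = ln(φ₀/φ) / β
Z = ln(0.49/0.15) / 0.28 = ln(3.267) / 0.28 = 1.1838 / 0.28 = 4.228 km

4.23 km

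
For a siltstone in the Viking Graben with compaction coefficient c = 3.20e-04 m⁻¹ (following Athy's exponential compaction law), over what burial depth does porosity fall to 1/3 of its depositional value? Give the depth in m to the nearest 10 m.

Working in km (1 km = 1000 m; c in km⁻¹ = c in m⁻¹ × 1000):
n/n₀ = 1/3 ⇒ exp(−c·d) = 1/3 ⇒ d = ln(3) / c
d = 1.0986 / 0.32 = 3.433 km

3430 m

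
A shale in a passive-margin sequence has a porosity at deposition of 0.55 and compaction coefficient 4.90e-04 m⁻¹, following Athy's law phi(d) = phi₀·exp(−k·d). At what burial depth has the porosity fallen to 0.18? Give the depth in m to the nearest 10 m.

Working in km (1 km = 1000 m; k in km⁻¹ = k in m⁻¹ × 1000):
Invert Athy's law: d = ln(phi₀/phi) / k
d = ln(0.55/0.18) / 0.49 = ln(3.056) / 0.49 = 1.1170 / 0.49 = 2.280 km

2280 m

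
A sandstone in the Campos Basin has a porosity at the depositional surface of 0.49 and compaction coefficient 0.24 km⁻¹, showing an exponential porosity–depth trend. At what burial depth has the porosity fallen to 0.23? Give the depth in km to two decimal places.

Invert Athy's law: d = ln(n₀/n) / β
d = ln(0.49/0.23) / 0.24 = ln(2.13) / 0.24 = 0.7563 / 0.24 = 3.151 km

3.15 km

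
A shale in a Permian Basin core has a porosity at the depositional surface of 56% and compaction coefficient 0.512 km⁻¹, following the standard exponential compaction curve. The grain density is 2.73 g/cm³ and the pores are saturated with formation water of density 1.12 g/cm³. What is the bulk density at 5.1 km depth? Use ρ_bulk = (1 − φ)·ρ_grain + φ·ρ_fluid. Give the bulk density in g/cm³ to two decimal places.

Porosity at depth: phi = 0.56·exp(−0.512×5.1) = 0.56×0.0734 = 0.0411
Bulk density: ρ_b = (1−phi)ρ_g + phi·ρ_f = 0.9589×2.73 + 0.0411×1.12
       = 2.618 + 0.046 = 2.664 g/cm³

2.66 g/cm³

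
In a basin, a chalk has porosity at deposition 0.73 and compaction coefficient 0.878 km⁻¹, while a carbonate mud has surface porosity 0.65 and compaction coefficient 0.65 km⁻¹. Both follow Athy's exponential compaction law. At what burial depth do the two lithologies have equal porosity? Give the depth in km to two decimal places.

0.51 km

Set phi₀ₐ e^(−βₐz) = phi₀ᵦ e^(−βᵦz) ⇒ ln(phi₀ₐ/phi₀ᵦ) = (βₐ − βᵦ)·z
z = ln(0.73/0.65) / (0.878 − 0.65) = 0.1161 / 0.228 = 0.509 km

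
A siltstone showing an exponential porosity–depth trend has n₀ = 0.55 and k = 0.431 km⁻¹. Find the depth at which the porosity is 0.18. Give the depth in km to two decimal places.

2.59 km

Invert Athy's law: z = ln(n₀/n) / k
z = ln(0.55/0.18) / 0.431 = ln(3.056) / 0.431 = 1.1170 / 0.431 = 2.592 km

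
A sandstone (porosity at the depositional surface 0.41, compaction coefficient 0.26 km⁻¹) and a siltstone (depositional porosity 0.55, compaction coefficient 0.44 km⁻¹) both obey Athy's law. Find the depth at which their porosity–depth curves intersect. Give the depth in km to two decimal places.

1.63 km

Set phi₀ₐ e^(−cₐZ) = phi₀ᵦ e^(−cᵦZ) ⇒ ln(phi₀ₐ/phi₀ᵦ) = (cₐ − cᵦ)·Z
Z = ln(0.41/0.55) / (0.26 − 0.44) = -0.2938 / -0.18 = 1.632 km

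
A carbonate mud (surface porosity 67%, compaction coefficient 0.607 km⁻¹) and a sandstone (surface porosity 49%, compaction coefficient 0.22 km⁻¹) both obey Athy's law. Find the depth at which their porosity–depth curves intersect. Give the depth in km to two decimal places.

0.81 km

Set φ₀ₐ e^(−kₐz) = φ₀ᵦ e^(−kᵦz) ⇒ ln(φ₀ₐ/φ₀ᵦ) = (kₐ − kᵦ)·z
z = ln(0.67/0.49) / (0.607 − 0.22) = 0.3129 / 0.387 = 0.808 km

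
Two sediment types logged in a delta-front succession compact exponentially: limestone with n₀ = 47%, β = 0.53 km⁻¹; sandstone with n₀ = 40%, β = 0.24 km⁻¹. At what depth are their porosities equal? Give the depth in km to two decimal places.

Set n₀ₐ e^(−βₐz) = n₀ᵦ e^(−βᵦz) ⇒ ln(n₀ₐ/n₀ᵦ) = (βₐ − βᵦ)·z
z = ln(0.47/0.4) / (0.53 − 0.24) = 0.1613 / 0.29 = 0.556 km

0.56 km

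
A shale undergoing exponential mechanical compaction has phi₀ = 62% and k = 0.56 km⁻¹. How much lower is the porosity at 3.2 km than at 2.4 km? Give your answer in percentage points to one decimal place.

5.8 percentage points

phi(2.4) = 0.62·e^(−0.56×2.4) = 0.1617
phi(3.2) = 0.62·e^(−0.56×3.2) = 0.1033
Δphi = 0.1617 − 0.1033 = 0.0584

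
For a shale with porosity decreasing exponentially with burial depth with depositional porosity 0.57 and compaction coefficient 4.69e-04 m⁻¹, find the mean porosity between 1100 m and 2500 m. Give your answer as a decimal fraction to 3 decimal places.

Working in km (1 km = 1000 m; k in km⁻¹ = k in m⁻¹ × 1000):
⟨φ⟩ = (1/(z₂−z₁)) ∫ φ₀ e^(−kz) dz = φ₀·(e^(−k·z₁) − e^(−k·z₂)) / (k·(z₂−z₁))
e^(−0.469×1.1) = 0.5970; e^(−0.469×2.5) = 0.3096
⟨φ⟩ = 0.57 × (0.5970 − 0.3096) / (0.469 × 1.4) = 0.57 × 0.4377 = 0.2495

0.249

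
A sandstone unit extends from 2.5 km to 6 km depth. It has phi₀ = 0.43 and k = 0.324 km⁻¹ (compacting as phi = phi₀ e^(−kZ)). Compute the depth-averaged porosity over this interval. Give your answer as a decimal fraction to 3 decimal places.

⟨phi⟩ = (1/(Z₂−Z₁)) ∫ phi₀ e^(−kZ) dZ = phi₀·(e^(−k·Z₁) − e^(−k·Z₂)) / (k·(Z₂−Z₁))
e^(−0.324×2.5) = 0.4449; e^(−0.324×6) = 0.1431
⟨phi⟩ = 0.43 × (0.4449 − 0.1431) / (0.324 × 3.5) = 0.43 × 0.2661 = 0.1144

0.114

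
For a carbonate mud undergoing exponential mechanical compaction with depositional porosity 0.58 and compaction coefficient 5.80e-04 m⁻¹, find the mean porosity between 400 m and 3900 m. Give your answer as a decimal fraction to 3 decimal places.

0.197

Working in km (1 km = 1000 m; k in km⁻¹ = k in m⁻¹ × 1000):
⟨n⟩ = (1/(d₂−d₁)) ∫ n₀ e^(−kd) dd = n₀·(e^(−k·d₁) − e^(−k·d₂)) / (k·(d₂−d₁))
e^(−0.58×0.4) = 0.7929; e^(−0.58×3.9) = 0.1041
⟨n⟩ = 0.58 × (0.7929 − 0.1041) / (0.58 × 3.5) = 0.58 × 0.3393 = 0.1968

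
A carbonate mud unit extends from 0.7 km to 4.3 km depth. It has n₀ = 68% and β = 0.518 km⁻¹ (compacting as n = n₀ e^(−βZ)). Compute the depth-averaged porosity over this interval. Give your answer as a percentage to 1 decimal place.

21.4%

⟨n⟩ = (1/(Z₂−Z₁)) ∫ n₀ e^(−βZ) dZ = n₀·(e^(−β·Z₁) − e^(−β·Z₂)) / (β·(Z₂−Z₁))
e^(−0.518×0.7) = 0.6959; e^(−0.518×4.3) = 0.1078
⟨n⟩ = 0.68 × (0.6959 − 0.1078) / (0.518 × 3.6) = 0.68 × 0.3153 = 0.2144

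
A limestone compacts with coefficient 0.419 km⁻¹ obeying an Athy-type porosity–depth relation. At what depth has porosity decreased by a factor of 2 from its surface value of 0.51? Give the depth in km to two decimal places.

1.65 km

phi/phi₀ = 1/2 ⇒ exp(−β·Z) = 1/2 ⇒ Z = ln(2) / β
Z = 0.6931 / 0.419 = 1.654 km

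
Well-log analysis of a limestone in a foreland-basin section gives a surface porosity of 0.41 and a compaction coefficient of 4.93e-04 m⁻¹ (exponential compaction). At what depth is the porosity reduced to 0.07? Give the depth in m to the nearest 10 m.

Working in km (1 km = 1000 m; β in km⁻¹ = β in m⁻¹ × 1000):
Invert Athy's law: d = ln(n₀/n) / β
d = ln(0.41/0.07) / 0.493 = ln(5.857) / 0.493 = 1.7677 / 0.493 = 3.586 km

3590 m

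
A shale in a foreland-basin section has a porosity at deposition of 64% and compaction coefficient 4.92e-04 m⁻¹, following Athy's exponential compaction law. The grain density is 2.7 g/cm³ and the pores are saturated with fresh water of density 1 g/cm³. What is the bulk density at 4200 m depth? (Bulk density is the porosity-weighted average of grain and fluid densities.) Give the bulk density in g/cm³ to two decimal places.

Working in km (1 km = 1000 m; β in km⁻¹ = β in m⁻¹ × 1000):
Porosity at depth: phi = 0.64·exp(−0.492×4.2) = 0.64×0.1266 = 0.0811
Bulk density: ρ_b = (1−phi)ρ_g + phi·ρ_f = 0.9189×2.7 + 0.0811×1
       = 2.481 + 0.081 = 2.562 g/cm³

2.56 g/cm³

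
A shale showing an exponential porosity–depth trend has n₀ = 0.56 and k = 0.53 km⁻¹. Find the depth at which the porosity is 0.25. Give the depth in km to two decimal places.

1.52 km

Invert Athy's law: z = ln(n₀/n) / k
z = ln(0.56/0.25) / 0.53 = ln(2.24) / 0.53 = 0.8065 / 0.53 = 1.522 km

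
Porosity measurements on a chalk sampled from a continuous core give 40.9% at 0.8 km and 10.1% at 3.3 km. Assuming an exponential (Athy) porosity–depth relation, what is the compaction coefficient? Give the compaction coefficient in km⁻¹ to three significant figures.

0.559 km⁻¹

Athy: n(z) = n₀ e^(−βz) ⇒ n₁/n₂ = e^{β(z₂−z₁)} ⇒ β = ln(n₁/n₂)/(z₂−z₁)
β = ln(0.409/0.101) / (3.3 − 0.8) = ln(4.05) / 2.5 = 1.3986 / 2.5 = 0.5594 km⁻¹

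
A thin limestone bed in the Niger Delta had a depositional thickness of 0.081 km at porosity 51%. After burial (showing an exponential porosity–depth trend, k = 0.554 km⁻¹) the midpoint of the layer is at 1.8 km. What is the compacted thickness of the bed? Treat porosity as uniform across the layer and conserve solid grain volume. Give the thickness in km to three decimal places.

Porosity at 1.8 km: φ = 0.51·exp(−0.554×1.8) = 0.1881
Solid-volume conservation: h(1−φ) = h₀(1−φ₀) ⇒ h = h₀·(1−φ₀)/(1−φ)
h = 0.081 × (1 − 0.51)/(1 − 0.1881) = 0.081 × 0.6036 = 0.0489 km

0.049 km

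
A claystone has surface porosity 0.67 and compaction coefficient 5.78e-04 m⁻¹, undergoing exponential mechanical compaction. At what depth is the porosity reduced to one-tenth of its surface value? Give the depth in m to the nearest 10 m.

Working in km (1 km = 1000 m; β in km⁻¹ = β in m⁻¹ × 1000):
phi/phi₀ = 1/10 ⇒ exp(−β·Z) = 1/10 ⇒ Z = ln(10) / β
Z = 2.3026 / 0.578 = 3.984 km

3980 m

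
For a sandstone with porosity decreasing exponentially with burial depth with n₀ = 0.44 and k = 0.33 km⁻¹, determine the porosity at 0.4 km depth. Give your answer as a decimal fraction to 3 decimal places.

n = n₀·exp(−k·d) = 0.44 × exp(−0.33 × 0.4) = 0.44 × exp(−0.132)
  = 0.44 × 0.8763 = 0.3856

0.386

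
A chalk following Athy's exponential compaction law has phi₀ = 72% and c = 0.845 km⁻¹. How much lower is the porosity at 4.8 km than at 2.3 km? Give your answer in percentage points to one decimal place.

phi(2.3) = 0.72·e^(−0.845×2.3) = 0.1031
phi(4.8) = 0.72·e^(−0.845×4.8) = 0.0125
Δphi = 0.1031 − 0.0125 = 0.0906

9.1 percentage points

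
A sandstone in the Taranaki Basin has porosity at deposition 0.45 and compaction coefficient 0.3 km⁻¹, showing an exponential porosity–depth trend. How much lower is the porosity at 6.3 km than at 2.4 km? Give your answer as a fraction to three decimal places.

phi(2.4) = 0.45·e^(−0.3×2.4) = 0.2190
phi(6.3) = 0.45·e^(−0.3×6.3) = 0.0680
Δphi = 0.2190 − 0.0680 = 0.1511

0.151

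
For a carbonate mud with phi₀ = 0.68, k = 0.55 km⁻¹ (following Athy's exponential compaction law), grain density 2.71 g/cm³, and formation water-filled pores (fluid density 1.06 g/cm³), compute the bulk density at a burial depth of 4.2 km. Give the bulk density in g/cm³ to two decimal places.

Porosity at depth: phi = 0.68·exp(−0.55×4.2) = 0.68×0.0993 = 0.0675
Bulk density: ρ_b = (1−phi)ρ_g + phi·ρ_f = 0.9325×2.71 + 0.0675×1.06
       = 2.527 + 0.072 = 2.599 g/cm³

2.60 g/cm³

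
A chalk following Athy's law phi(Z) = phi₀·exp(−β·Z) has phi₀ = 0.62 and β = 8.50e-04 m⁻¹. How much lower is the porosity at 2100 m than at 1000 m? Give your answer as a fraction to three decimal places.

0.161

Working in km (1 km = 1000 m; β in km⁻¹ = β in m⁻¹ × 1000):
phi(1) = 0.62·e^(−0.85×1) = 0.2650
phi(2.1) = 0.62·e^(−0.85×2.1) = 0.1040
Δphi = 0.2650 − 0.1040 = 0.1610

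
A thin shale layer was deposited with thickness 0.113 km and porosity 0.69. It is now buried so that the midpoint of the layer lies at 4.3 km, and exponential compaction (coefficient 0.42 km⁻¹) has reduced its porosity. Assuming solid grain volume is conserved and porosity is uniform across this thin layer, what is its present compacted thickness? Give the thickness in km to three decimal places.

Porosity at 4.3 km: n = 0.69·exp(−0.42×4.3) = 0.1134
Solid-volume conservation: h(1−n) = h₀(1−n₀) ⇒ h = h₀·(1−n₀)/(1−n)
h = 0.113 × (1 − 0.69)/(1 − 0.1134) = 0.113 × 0.3496 = 0.0395 km

0.040 km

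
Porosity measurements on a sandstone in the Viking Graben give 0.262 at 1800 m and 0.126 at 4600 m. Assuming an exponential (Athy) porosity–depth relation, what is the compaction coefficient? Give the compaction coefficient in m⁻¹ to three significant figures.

0.000261 m⁻¹

Working in km (1 km = 1000 m; k in km⁻¹ = k in m⁻¹ × 1000):
Athy: φ(d) = φ₀ e^(−kd) ⇒ φ₁/φ₂ = e^{k(d₂−d₁)} ⇒ k = ln(φ₁/φ₂)/(d₂−d₁)
k = ln(0.262/0.126) / (4.6 − 1.8) = ln(2.079) / 2.8 = 0.7321 / 2.8 = 0.2615 km⁻¹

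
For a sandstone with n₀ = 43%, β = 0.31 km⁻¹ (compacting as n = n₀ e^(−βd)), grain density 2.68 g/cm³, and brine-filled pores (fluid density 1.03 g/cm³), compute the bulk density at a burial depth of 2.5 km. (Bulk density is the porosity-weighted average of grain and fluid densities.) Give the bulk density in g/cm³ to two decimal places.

2.35 g/cm³

Porosity at depth: n = 0.43·exp(−0.31×2.5) = 0.43×0.4607 = 0.1981
Bulk density: ρ_b = (1−n)ρ_g + n·ρ_f = 0.8019×2.68 + 0.1981×1.03
       = 2.149 + 0.204 = 2.353 g/cm³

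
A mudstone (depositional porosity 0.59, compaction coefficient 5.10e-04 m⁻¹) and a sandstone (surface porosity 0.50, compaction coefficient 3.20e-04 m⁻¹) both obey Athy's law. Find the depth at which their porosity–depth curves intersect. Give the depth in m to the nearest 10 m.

870 m

Working in km (1 km = 1000 m; k in km⁻¹ = k in m⁻¹ × 1000):
Set n₀ₐ e^(−kₐz) = n₀ᵦ e^(−kᵦz) ⇒ ln(n₀ₐ/n₀ᵦ) = (kₐ − kᵦ)·z
z = ln(0.59/0.5) / (0.51 − 0.32) = 0.1655 / 0.19 = 0.871 km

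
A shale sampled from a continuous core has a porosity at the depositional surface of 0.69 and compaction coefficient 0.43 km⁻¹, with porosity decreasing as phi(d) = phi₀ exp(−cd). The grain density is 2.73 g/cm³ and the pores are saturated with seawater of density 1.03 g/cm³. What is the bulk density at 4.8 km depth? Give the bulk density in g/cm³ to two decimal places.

Porosity at depth: phi = 0.69·exp(−0.43×4.8) = 0.69×0.1269 = 0.0876
Bulk density: ρ_b = (1−phi)ρ_g + phi·ρ_f = 0.9124×2.73 + 0.0876×1.03
       = 2.491 + 0.090 = 2.581 g/cm³

2.58 g/cm³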